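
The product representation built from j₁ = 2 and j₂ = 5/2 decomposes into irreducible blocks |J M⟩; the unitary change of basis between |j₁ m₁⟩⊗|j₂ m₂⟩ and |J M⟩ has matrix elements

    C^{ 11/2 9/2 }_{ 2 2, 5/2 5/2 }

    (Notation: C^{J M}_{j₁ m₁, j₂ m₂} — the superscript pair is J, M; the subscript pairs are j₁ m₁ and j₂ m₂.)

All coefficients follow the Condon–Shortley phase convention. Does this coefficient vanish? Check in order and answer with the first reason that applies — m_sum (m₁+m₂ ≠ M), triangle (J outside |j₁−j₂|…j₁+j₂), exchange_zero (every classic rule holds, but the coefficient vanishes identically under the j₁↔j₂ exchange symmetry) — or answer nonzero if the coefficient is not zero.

triangle

m-sum: m₁+m₂ = 2+5/2 = 9/2, M = 9/2  ✓
triangle: need |j₁−j₂| ≤ J ≤ j₁+j₂, i.e. J ∈ [1/2, 9/2]; J = 11/2 is outside ✗ ⇒ coefficient is 0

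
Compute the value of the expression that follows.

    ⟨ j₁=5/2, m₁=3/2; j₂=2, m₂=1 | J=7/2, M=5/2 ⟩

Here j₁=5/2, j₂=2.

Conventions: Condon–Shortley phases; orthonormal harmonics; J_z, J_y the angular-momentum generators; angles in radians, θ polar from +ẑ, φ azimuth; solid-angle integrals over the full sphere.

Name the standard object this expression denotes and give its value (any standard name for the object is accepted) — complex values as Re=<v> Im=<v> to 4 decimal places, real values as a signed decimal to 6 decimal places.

Clebsch–Gordan coefficient, +√(1/63) ≈ +0.125988

This is a Clebsch–Gordan (vector-coupling) coefficient.
j₁+j₂−J=1  J+j₁−j₂=4  J−j₁+j₂=3  j₁+j₂+J+1=9
(j₁±m₁, j₂±m₂, J±M) = (4,1,3,1,6,1)
P² = 2304/7
sum k=0..1:
  [0] +1/36 = 1/36
  [1] −1/48 = -1/48
S = 1/144
C² = P²·S² = 1/63 ; C = +0.125988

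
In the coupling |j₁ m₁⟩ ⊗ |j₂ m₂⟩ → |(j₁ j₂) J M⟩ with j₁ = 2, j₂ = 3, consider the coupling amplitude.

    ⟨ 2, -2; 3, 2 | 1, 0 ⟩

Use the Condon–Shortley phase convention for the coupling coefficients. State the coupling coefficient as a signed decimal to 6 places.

+0.377964

triangle: 4!×0!×2!/7! = 48/5040
(j±m)!: 0!×4!×5!×1!×1!×1! = 2880
prefactor² = (2J+1)×Δ×N² = 576/7
  k=4: +1/(4!×0!×0!×1!×0!×1!) = 1/24
Σ = 1/24  ⇒  CG² = 576/7×(1/24)² = 1/7
CG = +√(1/7) = +0.377964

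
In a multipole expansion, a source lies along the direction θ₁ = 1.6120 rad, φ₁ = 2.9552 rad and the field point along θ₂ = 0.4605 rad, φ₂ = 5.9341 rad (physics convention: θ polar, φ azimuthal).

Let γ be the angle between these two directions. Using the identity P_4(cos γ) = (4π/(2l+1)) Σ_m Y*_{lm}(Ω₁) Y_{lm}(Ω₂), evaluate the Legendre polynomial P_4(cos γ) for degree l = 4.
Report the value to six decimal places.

Expand P_4 via completeness: Σ_{m} conj(Y_{4,m}) at Ω₁ times Y_{4,m} at Ω₂ —
  term(m=-4) = (0.006056, 0.004611)   from Y*(Ω₁)=(0.324027, -0.299192), Y(Ω₂)=(0.002996, 0.016997)
  term(m=-3) = (0.004470, 0.002373)   from Y*(Ω₁)=(0.043595, -0.027282), Y(Ω₂)=(0.049199, 0.085226)
  term(m=-2) = (-0.095383, -0.032180)   from Y*(Ω₁)=(-0.307324, 0.120186), Y(Ω₂)=(0.233680, 0.196096)
  term(m=-1) = (-0.028304, -0.004646)   from Y*(Ω₁)=(-0.057174, 0.010782), Y(Ω₂)=(0.463256, 0.168622)
  term(m=+0) = (0.048367, 0.000000)   from Y*(Ω₁)=(0.311982, -0.000000), Y(Ω₂)=(0.155033, 0.000000)
  term(m=+1) = (-0.028304, 0.004646)   from Y*(Ω₁)=(0.057174, 0.010782), Y(Ω₂)=(-0.463256, 0.168622)
  term(m=+2) = (-0.095383, 0.032180)   from Y*(Ω₁)=(-0.307324, -0.120186), Y(Ω₂)=(0.233680, -0.196096)
  term(m=+3) = (0.004470, -0.002373)   from Y*(Ω₁)=(-0.043595, -0.027282), Y(Ω₂)=(-0.049199, 0.085226)
  term(m=+4) = (0.006056, -0.004611)   from Y*(Ω₁)=(0.324027, 0.299192), Y(Ω₂)=(0.002996, -0.016997)
Total Σ_m = (-0.177955, 0.000000). Multiply by 1.396263: (-0.248473, 0.000000). P_4(cos γ) = -0.248473

-0.248473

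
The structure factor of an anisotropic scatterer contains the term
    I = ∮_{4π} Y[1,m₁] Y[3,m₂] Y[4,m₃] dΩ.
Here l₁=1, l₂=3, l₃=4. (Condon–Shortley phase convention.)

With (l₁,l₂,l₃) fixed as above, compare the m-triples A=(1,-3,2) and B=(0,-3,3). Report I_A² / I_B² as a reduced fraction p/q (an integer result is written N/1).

Same 1,3,4: normalisation and zero-m 3j drop out of the ratio.
A: Δ: 0! 2! 6! / 9! → 1/252; sum: t=0:+1/1440 = 1/1440; 3j²(1 3 4; 1 -3 2) = Δ·Π!·Σ² = 1/252  (sign +1)
B: Δ: 0! 2! 6! / 9! → 1/252; sum: t=0:+1/720 = 1/720; 3j²(1 3 4; 0 -3 3) = Δ·Π!·Σ² = 1/36  (sign -1)
I_A²/I_B² = (1/252)/(1/36) = 1/7

1/7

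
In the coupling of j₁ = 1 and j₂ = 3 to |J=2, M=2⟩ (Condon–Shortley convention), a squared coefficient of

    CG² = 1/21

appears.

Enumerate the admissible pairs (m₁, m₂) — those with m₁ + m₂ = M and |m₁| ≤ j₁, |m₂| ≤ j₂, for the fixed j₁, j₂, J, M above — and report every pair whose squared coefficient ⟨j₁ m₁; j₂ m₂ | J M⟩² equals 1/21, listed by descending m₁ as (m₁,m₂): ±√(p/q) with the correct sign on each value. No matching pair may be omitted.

Admissible pairs with m₁+m₂ = M = 2: (-1,3), (0,2), (1,1)
  (m₁,m₂)=(1,1): CG² = 1/21, CG = +√(1/21)   ← matches the target
  (m₁,m₂)=(0,2): CG² = 5/21, CG = −√(5/21)
  (m₁,m₂)=(-1,3): CG² = 5/7, CG = +√(5/7)
Pairs with CG² = 1/21: (1,1): +√(1/21)

(1,1): +√(1/21)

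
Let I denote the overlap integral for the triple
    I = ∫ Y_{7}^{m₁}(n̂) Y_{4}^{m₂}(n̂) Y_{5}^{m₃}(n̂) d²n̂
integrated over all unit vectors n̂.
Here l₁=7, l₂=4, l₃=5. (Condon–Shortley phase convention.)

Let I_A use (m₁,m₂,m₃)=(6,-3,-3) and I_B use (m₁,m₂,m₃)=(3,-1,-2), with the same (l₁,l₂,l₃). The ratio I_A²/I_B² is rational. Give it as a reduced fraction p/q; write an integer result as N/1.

Same 7,4,5: normalisation and zero-m 3j drop out of the ratio.
A: Δ: 6! 8! 2! / 17! → 1/6126120; sum: t=0:+1/3628800 t=1:−1/9676800 = 1/5806080; 3j²(7 4 5; 6 -3 -3) = Δ·Π!·Σ² = 5/408  (sign +1)
B: Δ: 6! 8! 2! / 17! → 1/6126120; sum: t=1:−1/172800 t=2:+1/69120 t=3:−1/362880 = 43/7257600; 3j²(7 4 5; 3 -1 -2) = Δ·Π!·Σ² = 1849/170170  (sign -1)
I_A²/I_B² = (5/408)/(1849/170170) = 25025/22188

25025/22188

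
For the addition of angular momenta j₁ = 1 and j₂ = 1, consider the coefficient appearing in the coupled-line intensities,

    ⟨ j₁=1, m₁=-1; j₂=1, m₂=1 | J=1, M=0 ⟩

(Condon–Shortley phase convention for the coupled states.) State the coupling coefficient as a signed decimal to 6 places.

−√(1/2) ≈ -0.707107

√[3·1!1!1!/4! · 0!2!2!0!1!1!] = √(1/2)
  +(−1)^1/∏(1,0,1,1,0,0)! = -1  (running -1)
⟨..|..⟩ = √(1/2)·(-1) = -0.707107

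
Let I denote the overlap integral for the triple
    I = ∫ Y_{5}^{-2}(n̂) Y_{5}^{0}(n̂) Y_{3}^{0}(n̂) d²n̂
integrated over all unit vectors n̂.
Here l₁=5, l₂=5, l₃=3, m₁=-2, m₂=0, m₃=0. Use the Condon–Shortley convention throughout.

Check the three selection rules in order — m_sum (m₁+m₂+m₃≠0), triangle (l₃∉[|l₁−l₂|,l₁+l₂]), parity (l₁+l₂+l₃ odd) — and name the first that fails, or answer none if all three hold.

m_sum

Σmᵢ = -2  ✗
l₃∈[|l₁−l₂|,l₁+l₂]=[0,10], have l₃=3
Σlᵢ = 13 ⇒ odd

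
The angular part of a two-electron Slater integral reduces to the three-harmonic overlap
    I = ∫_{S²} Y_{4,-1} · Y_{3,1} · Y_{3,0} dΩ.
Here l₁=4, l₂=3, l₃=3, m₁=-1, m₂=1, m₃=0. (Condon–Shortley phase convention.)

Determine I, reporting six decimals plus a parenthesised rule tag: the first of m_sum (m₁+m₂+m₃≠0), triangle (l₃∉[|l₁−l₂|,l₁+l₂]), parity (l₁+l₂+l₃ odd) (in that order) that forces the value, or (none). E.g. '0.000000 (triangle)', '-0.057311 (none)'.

m-sum 0 ✓  L=10 even ✓  1≤3≤7 ✓
Π(2lᵢ+1) = 9×7×7 = 441
triangle coeff Δ(4,3,3) = 1/34650
Σ_t [1,3]: t=1:−1/72 t=2:+1/16 t=3:−1/72 = 5/144
(3j)²=2/77 [(4 3 3; 0 0 0)], sign=-1
Σ_t [2,4]: t=2:+1/48 t=3:−1/24 t=4:+1/288 = -5/288
(3j)²=5/462 [(4 3 3; -1 1 0)], sign=+1
⇒ 4πI² = 15/121
I = (-1)√(15/121/(4π)) = -0.09932258
No selection rule forces the value: the integral is nonzero (none).

-0.099323 (none)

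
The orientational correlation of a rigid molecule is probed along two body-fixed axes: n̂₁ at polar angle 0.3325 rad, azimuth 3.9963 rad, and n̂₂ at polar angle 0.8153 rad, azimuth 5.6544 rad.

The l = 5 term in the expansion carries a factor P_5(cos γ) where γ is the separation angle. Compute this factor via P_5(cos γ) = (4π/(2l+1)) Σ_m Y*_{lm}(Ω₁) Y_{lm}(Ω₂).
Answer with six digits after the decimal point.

Addition theorem: P_5(cos γ) = (4π/11) Σ_m Y*_{lm}(Ω₁) Y_{lm}(Ω₂), m = −5…5:
  [-5]  conj(Y_{5,-5})(Ω₁) = +0.000731+0.001557i ; Y_{5,-5}(Ω₂) = -0.094862-0.000221i ; Δ = -0.000069-0.000148i
  [-4]  conj(Y_{5,-4})(Ω₁) = -0.015146-0.004310i ; Y_{5,-4}(Ω₂) = -0.228903+0.165656i ; Δ = +0.004181-0.001522i
  [-3]  conj(Y_{5,-3})(Ω₁) = +0.070973-0.046243i ; Y_{5,-3}(Ω₂) = -0.133804+0.409853i ; Δ = +0.009456+0.035276i
  [-2]  conj(Y_{5,-2})(Ω₁) = -0.039628+0.284045i ; Y_{5,-2}(Ω₂) = +0.077854+0.240372i ; Δ = -0.071362+0.012588i
  [-1]  conj(Y_{5,-1})(Ω₁) = -0.360642-0.414449i ; Y_{5,-1}(Ω₂) = -0.177321-0.128958i ; Δ = +0.010503+0.119998i
  [+0]  conj(Y_{5,0})(Ω₁) = +0.303865-0.000000i ; Y_{5,0}(Ω₂) = -0.319509+0.000000i ; Δ = -0.097088+0.000000i
  [+1]  conj(Y_{5,1})(Ω₁) = +0.360642-0.414449i ; Y_{5,1}(Ω₂) = +0.177321-0.128958i ; Δ = +0.010503-0.119998i
  [+2]  conj(Y_{5,2})(Ω₁) = -0.039628-0.284045i ; Y_{5,2}(Ω₂) = +0.077854-0.240372i ; Δ = -0.071362-0.012588i
  [+3]  conj(Y_{5,3})(Ω₁) = -0.070973-0.046243i ; Y_{5,3}(Ω₂) = +0.133804+0.409853i ; Δ = +0.009456-0.035276i
  [+4]  conj(Y_{5,4})(Ω₁) = -0.015146+0.004310i ; Y_{5,4}(Ω₂) = -0.228903-0.165656i ; Δ = +0.004181+0.001522i
  [+5]  conj(Y_{5,5})(Ω₁) = -0.000731+0.001557i ; Y_{5,5}(Ω₂) = +0.094862-0.000221i ; Δ = -0.000069+0.000148i
Σ over m = -0.191668-0.000000i; ×(4π/11) → -0.218961-0.000000i. Real part: -0.218961

-0.218961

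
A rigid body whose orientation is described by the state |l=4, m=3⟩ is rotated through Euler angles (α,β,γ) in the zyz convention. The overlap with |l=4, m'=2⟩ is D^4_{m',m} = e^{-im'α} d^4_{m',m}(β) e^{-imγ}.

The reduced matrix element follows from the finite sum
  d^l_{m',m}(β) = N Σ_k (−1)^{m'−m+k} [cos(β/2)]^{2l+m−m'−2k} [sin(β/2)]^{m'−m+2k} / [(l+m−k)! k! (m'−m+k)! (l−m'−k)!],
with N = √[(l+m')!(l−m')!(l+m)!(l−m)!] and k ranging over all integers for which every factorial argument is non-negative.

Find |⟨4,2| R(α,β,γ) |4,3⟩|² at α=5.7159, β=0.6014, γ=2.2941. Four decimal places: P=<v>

P=0.3270

D^4_{2,3}(5.7159,0.6014,2.2941) = e^{-i·2·5.7159}·d^4_{2,3}(0.6014)·e^{-i·3·2.2941}. Compute d first:
Half-angle: c=0.955129, s=0.296189. N=√(720·2·5040·1)=2693.993318
Admissible k: 1..2 (factorial args all ≥0)
  k=1: (−1)^0·2693.9933/(720)·0.9551^7·0.2962^1 = +0.803652
  k=2: (−1)^1·2693.9933/(240)·0.9551^5·0.2962^3 = -0.231848
d^4_{2,3}(0.6014) = +0.803652 -0.231848 = +0.571805
|D^4_{2,3}|² = |d^4_{2,3}(β)|² = (+0.571805)² = 0.326961 (the z-rotation phases have unit modulus)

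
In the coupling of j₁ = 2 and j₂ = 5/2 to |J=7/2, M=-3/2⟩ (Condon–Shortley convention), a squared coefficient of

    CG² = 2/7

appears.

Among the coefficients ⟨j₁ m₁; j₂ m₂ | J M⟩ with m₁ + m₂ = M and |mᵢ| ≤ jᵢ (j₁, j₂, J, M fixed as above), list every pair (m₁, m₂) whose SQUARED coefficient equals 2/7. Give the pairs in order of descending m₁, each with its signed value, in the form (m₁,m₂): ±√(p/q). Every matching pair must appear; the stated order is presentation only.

Admissible pairs with m₁+m₂ = M = -3/2: (-2,1/2), (-1,-1/2), (0,-3/2), (1,-5/2)
  (m₁,m₂)=(1,-5/2): CG² = 5/21, CG = +√(5/21)
  (m₁,m₂)=(0,-3/2): CG² = 2/7, CG = +√(2/7)   ← matches the target
  (m₁,m₂)=(-1,-1/2): CG² = 2/21, CG = −√(2/21)
  (m₁,m₂)=(-2,1/2): CG² = 8/21, CG = −√(8/21)
Pairs with CG² = 2/7: (0,-3/2): +√(2/7)

(0,-3/2): +√(2/7)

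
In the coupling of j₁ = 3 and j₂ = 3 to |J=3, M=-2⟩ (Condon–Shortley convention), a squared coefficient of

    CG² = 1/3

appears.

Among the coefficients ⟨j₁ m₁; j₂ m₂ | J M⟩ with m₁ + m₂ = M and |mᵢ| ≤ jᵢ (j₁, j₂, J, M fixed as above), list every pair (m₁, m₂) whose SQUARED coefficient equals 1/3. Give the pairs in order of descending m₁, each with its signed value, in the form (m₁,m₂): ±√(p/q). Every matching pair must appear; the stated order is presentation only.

(1,-3): +√(1/3); (-3,1): −√(1/3)

Admissible pairs with m₁+m₂ = M = -2: (-3,1), (-2,0), (-1,-1), (0,-2), (1,-3)
  (m₁,m₂)=(1,-3): CG² = 1/3, CG = +√(1/3)   ← matches the target
  (m₁,m₂)=(0,-2): CG² = 1/6, CG = −√(1/6)
  (m₁,m₂)=(-1,-1): CG² = 0/1, CG = 0
  (m₁,m₂)=(-2,0): CG² = 1/6, CG = +√(1/6)
  (m₁,m₂)=(-3,1): CG² = 1/3, CG = −√(1/3)   ← matches the target
Pairs with CG² = 1/3: (1,-3): +√(1/3); (-3,1): −√(1/3)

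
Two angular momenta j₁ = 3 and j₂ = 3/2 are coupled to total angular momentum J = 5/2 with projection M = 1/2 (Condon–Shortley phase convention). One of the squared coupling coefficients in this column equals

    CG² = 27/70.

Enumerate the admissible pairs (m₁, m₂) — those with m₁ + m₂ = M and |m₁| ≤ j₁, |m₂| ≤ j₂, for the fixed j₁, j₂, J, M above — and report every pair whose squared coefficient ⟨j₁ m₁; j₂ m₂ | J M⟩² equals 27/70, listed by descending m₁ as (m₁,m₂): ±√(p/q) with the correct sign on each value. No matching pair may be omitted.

(-1,3/2): +√(27/70)

Admissible pairs with m₁+m₂ = M = 1/2: (-1,3/2), (0,1/2), (1,-1/2), (2,-3/2)
  (m₁,m₂)=(2,-3/2): CG² = 3/7, CG = +√(3/7)
  (m₁,m₂)=(1,-1/2): CG² = 1/70, CG = −√(1/70)
  (m₁,m₂)=(0,1/2): CG² = 6/35, CG = −√(6/35)
  (m₁,m₂)=(-1,3/2): CG² = 27/70, CG = +√(27/70)   ← matches the target
Pairs with CG² = 27/70: (-1,3/2): +√(27/70)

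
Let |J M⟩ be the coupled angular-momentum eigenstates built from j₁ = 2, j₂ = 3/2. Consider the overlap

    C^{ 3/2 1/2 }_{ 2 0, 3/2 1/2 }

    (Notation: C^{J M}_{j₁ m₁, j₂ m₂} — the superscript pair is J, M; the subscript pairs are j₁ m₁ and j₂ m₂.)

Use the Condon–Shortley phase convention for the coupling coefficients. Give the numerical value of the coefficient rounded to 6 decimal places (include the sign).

j₁+j₂−J=2  J+j₁−j₂=2  J−j₁+j₂=1  j₁+j₂+J+1=6
(j₁±m₁, j₂±m₂, J±M) = (2,2,2,1,2,1)
P² = 16/45
sum k=1..2:
  [1] −1/1 = -1
  [2] +1/4 = 1/4
S = -3/4
C² = P²·S² = 1/5 ; C = -0.447214

-0.447214  (= −√(1/5))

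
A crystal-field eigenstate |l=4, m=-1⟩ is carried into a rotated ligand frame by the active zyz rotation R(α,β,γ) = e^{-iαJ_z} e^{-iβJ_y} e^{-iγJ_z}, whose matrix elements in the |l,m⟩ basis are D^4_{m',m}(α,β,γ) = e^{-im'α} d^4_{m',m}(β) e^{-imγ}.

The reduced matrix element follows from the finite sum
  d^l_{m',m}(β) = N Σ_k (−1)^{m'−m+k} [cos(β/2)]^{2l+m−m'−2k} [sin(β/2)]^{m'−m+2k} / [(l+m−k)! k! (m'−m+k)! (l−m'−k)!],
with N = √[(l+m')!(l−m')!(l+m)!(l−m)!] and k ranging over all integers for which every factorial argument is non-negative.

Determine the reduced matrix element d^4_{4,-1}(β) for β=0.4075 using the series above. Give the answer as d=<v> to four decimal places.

d^4_{4,-1}(β=0.4075) via the finite sum:
With c≡cos(β/2)=0.979315 and s≡sin(β/2)=0.202343, N=[40320·1·6·120]^{1/2}=5387.986637
k∈{0} keeps every argument non-negative
  k=0: (−1)^5·5387.9866/(720)·0.9793^3·0.2023^5 = -0.002384
d^4_{4,-1}(0.4075) = -0.002384

d=-0.0024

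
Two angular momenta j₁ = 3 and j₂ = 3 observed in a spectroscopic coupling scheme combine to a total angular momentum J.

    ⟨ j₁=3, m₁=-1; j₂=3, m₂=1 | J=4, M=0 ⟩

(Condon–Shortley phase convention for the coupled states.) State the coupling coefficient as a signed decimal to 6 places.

√[9·2!4!4!/11! · 2!4!4!2!4!4!] = √(663552/1925)
  +(−1)^0/∏(0,2,4,4,0,0)! = 1/1152  (running 1/1152)
  +(−1)^1/∏(1,1,3,3,1,1)! = -1/36  (running -31/1152)
  +(−1)^2/∏(2,0,2,2,2,2)! = 1/32  (running 5/1152)
⟨..|..⟩ = √(663552/1925)·(5/1152) = +0.080582

+0.080582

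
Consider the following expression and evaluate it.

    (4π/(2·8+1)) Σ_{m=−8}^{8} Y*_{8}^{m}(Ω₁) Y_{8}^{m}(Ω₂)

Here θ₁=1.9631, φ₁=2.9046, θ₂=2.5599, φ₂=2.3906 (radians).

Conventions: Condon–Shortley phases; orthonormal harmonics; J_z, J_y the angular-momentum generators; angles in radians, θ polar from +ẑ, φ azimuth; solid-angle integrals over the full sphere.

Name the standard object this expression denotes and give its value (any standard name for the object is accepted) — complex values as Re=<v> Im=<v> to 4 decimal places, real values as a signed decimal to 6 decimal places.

This sum is the spherical-harmonic addition theorem: it equals the Legendre polynomial P_l(cos γ) of the angle γ between the two directions.
Addition theorem: P_8(cos γ) = (4π/17) Σ_m Y*_{lm}(Ω₁) Y_{lm}(Ω₂), m = −8…8:
  term(m=-8) = -0.000663-0.000968i   from Y*(Ω₁)=-0.087510-0.259590i, Y(Ω₂)=+0.004120-0.001163i
  term(m=-7) = -0.010597-0.005203i   from Y*(Ω₁)=-0.039914-0.451616i, Y(Ω₂)=+0.013489-0.022273i
  term(m=-6) = -0.027362+0.001578i   from Y*(Ω₁)=+0.041435-0.276324i, Y(Ω₂)=-0.020105-0.096005i
  term(m=-5) = +0.036153-0.023254i   from Y*(Ω₁)=-0.063641+0.156677i, Y(Ω₂)=-0.207853-0.146318i
  term(m=-4) = +0.072724-0.137932i   from Y*(Ω₁)=-0.203083+0.282774i, Y(Ω₂)=-0.443653+0.061445i
  term(m=-3) = +0.000116+0.004043i   from Y*(Ω₁)=+0.006565-0.005654i, Y(Ω₂)=-0.294316+0.362334i
  term(m=-2) = +0.016804+0.027857i   from Y*(Ω₁)=+0.297703-0.152718i, Y(Ω₂)=+0.006685+0.097002i
  term(m=-1) = -0.019247-0.010867i   from Y*(Ω₁)=+0.056158-0.013564i, Y(Ω₂)=-0.279672-0.261060i
  term(m=+0) = +0.075557+0.000000i   from Y*(Ω₁)=-0.324275-0.000000i, Y(Ω₂)=-0.233002+0.000000i
  term(m=+1) = -0.019247+0.010867i   from Y*(Ω₁)=-0.056158-0.013564i, Y(Ω₂)=+0.279672-0.261060i
  term(m=+2) = +0.016804-0.027857i   from Y*(Ω₁)=+0.297703+0.152718i, Y(Ω₂)=+0.006685-0.097002i
  term(m=+3) = +0.000116-0.004043i   from Y*(Ω₁)=-0.006565-0.005654i, Y(Ω₂)=+0.294316+0.362334i
  term(m=+4) = +0.072724+0.137932i   from Y*(Ω₁)=-0.203083-0.282774i, Y(Ω₂)=-0.443653-0.061445i
  term(m=+5) = +0.036153+0.023254i   from Y*(Ω₁)=+0.063641+0.156677i, Y(Ω₂)=+0.207853-0.146318i
  term(m=+6) = -0.027362-0.001578i   from Y*(Ω₁)=+0.041435+0.276324i, Y(Ω₂)=-0.020105+0.096005i
  term(m=+7) = -0.010597+0.005203i   from Y*(Ω₁)=+0.039914-0.451616i, Y(Ω₂)=-0.013489-0.022273i
  term(m=+8) = -0.000663+0.000968i   from Y*(Ω₁)=-0.087510+0.259590i, Y(Ω₂)=+0.004120+0.001163i
Total Σ_m = +0.211414+0.000000i. Multiply by 0.739198: +0.156277+0.000000i. P_8(cos γ) = 0.156277

Legendre polynomial (addition theorem), +0.156277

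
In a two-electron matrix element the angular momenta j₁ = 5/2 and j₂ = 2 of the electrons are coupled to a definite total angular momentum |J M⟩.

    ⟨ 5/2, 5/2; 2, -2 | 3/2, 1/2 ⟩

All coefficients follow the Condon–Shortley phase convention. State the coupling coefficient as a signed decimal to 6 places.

+0.617213

triangle: 3!×2!×1!/7! = 12/5040
(j±m)!: 5!×0!×0!×4!×2!×1! = 5760
prefactor² = (2J+1)×Δ×N² = 384/7
  k=0: +1/(0!×3!×0!×0!×2!×1!) = 1/12
Σ = 1/12  ⇒  CG² = 384/7×(1/12)² = 8/21
CG = +√(8/21) = +0.617213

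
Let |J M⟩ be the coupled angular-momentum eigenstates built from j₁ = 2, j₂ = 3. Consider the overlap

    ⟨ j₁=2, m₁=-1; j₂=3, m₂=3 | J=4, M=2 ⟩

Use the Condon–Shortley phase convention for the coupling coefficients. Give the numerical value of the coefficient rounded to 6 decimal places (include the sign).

-0.439155

j₁+j₂−J=1  J+j₁−j₂=3  J−j₁+j₂=5  j₁+j₂+J+1=10
(j₁±m₁, j₂±m₂, J±M) = (1,3,6,0,6,2)
P² = 77760/7
sum k=1..1:
  [1] −1/240 = -1/240
S = -1/240
C² = P²·S² = 27/140 ; C = -0.439155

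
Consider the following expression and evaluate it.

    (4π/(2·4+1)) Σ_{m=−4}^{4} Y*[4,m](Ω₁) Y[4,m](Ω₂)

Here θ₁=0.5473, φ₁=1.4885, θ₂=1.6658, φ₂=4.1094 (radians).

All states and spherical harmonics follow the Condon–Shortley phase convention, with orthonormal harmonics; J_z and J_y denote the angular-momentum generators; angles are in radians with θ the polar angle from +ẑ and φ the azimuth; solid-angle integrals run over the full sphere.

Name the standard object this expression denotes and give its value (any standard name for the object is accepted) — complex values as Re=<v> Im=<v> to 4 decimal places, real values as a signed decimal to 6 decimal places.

This sum is the spherical-harmonic addition theorem: it equals the Legendre polynomial P_l(cos γ) of the angle γ between the two directions.
Term-by-term m-sum for l=4 (normalisation 4π/9 = 1.396263):
  [-4]  conj(Y_{4,-4})(Ω₁) = 0.03071 - 0.01049j ; Y_{4,-4}(Ω₂) = -0.32396 + 0.28971j ; Δ = -0.00691 + 0.01230j
  [-3]  conj(Y_{4,-3})(Ω₁) = -0.03681 - 0.14605j ; Y_{4,-3}(Ω₂) = -0.11383 - 0.02764j ; Δ = 0.00015 + 0.01764j
  [-2]  conj(Y_{4,-2})(Ω₁) = -0.36679 + 0.06092j ; Y_{4,-2}(Ω₂) = 0.11083 + 0.29019j ; Δ = -0.05833 - 0.09969j
  [-1]  conj(Y_{4,-1})(Ω₁) = 0.03637 + 0.44091j ; Y_{4,-1}(Ω₂) = -0.07441 + 0.10807j ; Δ = -0.05036 - 0.02888j
  [+0]  conj(Y_{4,0})(Ω₁) = -0.02807 + 0.00000j ; Y_{4,0}(Ω₂) = 0.28910 + 0.00000j ; Δ = -0.00811 + 0.00000j
  [+1]  conj(Y_{4,1})(Ω₁) = -0.03637 + 0.44091j ; Y_{4,1}(Ω₂) = 0.07441 + 0.10807j ; Δ = -0.05036 + 0.02888j
  [+2]  conj(Y_{4,2})(Ω₁) = -0.36679 - 0.06092j ; Y_{4,2}(Ω₂) = 0.11083 - 0.29019j ; Δ = -0.05833 + 0.09969j
  [+3]  conj(Y_{4,3})(Ω₁) = 0.03681 - 0.14605j ; Y_{4,3}(Ω₂) = 0.11383 - 0.02764j ; Δ = 0.00015 - 0.01764j
  [+4]  conj(Y_{4,4})(Ω₁) = 0.03071 + 0.01049j ; Y_{4,4}(Ω₂) = -0.32396 - 0.28971j ; Δ = -0.00691 - 0.01230j
Total Σ_m = -0.23899 - 0.00000j. Multiply by 1.396263: -0.33370 - 0.00000j. P_4(cos γ) = -0.333698

Legendre polynomial (addition theorem), -0.333698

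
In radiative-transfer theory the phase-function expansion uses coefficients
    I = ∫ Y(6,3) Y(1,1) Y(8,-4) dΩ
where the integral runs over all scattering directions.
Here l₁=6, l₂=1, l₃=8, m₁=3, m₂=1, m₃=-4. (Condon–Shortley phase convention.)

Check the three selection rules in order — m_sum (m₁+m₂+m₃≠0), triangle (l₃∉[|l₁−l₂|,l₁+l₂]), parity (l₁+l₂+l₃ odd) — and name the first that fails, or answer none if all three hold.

triangle

m₁+m₂+m₃ = 3 + 1 − 4 = 0  ✓
triangle: need |l₁−l₂| ≤ l₃ ≤ l₁+l₂ = [5,7]; l₃=8 is outside  ✗
parity: l₁+l₂+l₃ = 15 is odd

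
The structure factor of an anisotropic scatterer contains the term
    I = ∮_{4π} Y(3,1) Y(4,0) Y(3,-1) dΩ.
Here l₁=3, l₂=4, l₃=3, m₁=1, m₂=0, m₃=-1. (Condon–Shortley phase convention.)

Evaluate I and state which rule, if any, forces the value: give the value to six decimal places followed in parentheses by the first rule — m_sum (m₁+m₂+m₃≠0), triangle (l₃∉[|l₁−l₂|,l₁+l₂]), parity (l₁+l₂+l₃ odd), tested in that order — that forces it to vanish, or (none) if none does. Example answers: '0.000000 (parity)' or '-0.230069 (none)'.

Rules hold: Σm=0, L=10 even, 1≤3≤7.
N = 7·9·7 = 441
Δ = 4!·2!·4!/11! = 1/34650
Racah Σ t=1..3: t=1:−1/72 t=2:+1/16 t=3:−1/72 = 5/144
⇒ 3j(3 4 3; 0 0 0)² = 2/77, sgn -1
Racah Σ t=0..2: t=0:+1/1152 t=1:−1/36 t=2:+1/32 = 5/1152
⇒ 3j(3 4 3; 1 0 -1)² = 1/1386, sgn +1
4πI² = N·(3j₀)²·(3jₘ)² = 1/121
I = -1·√(0.00826446/4π) = -0.02564498
No selection rule forces the value: the integral is nonzero (none).

-0.025645 (none)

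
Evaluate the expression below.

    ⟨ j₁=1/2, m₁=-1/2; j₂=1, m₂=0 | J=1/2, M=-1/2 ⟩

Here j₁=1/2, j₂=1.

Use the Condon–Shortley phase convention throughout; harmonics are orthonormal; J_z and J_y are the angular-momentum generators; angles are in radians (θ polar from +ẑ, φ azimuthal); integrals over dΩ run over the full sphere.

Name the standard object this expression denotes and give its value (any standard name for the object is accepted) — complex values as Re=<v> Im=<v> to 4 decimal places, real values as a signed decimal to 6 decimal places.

This is a Clebsch–Gordan (vector-coupling) coefficient.
j₁+j₂−J=1  J+j₁−j₂=0  J−j₁+j₂=1  j₁+j₂+J+1=3
(j₁±m₁, j₂±m₂, J±M) = (0,1,1,1,0,1)
P² = 1/3
sum k=1..1:
  [1] −1/1 = -1
S = -1
C² = P²·S² = 1/3 ; C = -0.577350

Clebsch–Gordan coefficient, −√(1/3) ≈ -0.577350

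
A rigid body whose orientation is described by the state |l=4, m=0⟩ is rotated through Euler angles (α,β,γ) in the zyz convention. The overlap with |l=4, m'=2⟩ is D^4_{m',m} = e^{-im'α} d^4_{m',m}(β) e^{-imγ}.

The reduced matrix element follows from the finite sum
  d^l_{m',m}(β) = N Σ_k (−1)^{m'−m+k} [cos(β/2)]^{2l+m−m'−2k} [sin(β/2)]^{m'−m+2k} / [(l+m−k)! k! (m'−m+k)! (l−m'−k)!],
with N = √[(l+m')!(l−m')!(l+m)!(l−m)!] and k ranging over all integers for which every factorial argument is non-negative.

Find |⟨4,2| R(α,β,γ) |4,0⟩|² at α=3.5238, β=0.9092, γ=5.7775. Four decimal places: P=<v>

Split into d^4_{2,0}(β=0.9092) × two z-phases.
Half-angle: c=0.898437, s=0.439103. N=√(720·2·24·24)=910.735966
k: max(0,(0)−(2))=0 … min(4+(0),4−(2))=2
  k=0: (−1)^2·910.7360/(96)·0.8984^6·0.4391^2 = +0.962009
  k=1: (−1)^3·910.7360/(36)·0.8984^4·0.4391^4 = -0.612781
  k=2: (−1)^4·910.7360/(96)·0.8984^2·0.4391^6 = +0.054890
d^4_{2,0}(0.9092) = +0.962009 -0.612781 +0.054890 = +0.404118
|D^4_{2,0}|² = |d^4_{2,0}(β)|² = (+0.404118)² = 0.163311 (the z-rotation phases have unit modulus)

P=0.1633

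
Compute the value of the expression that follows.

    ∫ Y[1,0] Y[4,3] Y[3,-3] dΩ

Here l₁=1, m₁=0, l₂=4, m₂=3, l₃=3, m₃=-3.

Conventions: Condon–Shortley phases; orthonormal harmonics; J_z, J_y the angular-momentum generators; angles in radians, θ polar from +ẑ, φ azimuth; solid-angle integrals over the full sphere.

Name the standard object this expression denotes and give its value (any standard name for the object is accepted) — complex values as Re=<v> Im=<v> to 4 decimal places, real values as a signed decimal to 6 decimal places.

This is a Gaunt coefficient — the integral of a triple product of spherical harmonics over the sphere.
m-sum 0 ✓  L=8 even ✓  3≤3≤5 ✓
Π(2lᵢ+1) = 3×9×7 = 189
triangle coeff Δ(1,4,3) = 1/252
Σ_t [1,1]: t=1:−1/36 = -1/36
(3j)²=4/63 [(1 4 3; 0 0 0)], sign=+1
Σ_t [1,1]: t=1:−1/720 = -1/720
(3j)²=1/36 [(1 4 3; 0 3 -3)], sign=-1
⇒ 4πI² = 1/3
I = (-1)√(1/3/(4π)) = -0.16286750

Gaunt coefficient, -0.162868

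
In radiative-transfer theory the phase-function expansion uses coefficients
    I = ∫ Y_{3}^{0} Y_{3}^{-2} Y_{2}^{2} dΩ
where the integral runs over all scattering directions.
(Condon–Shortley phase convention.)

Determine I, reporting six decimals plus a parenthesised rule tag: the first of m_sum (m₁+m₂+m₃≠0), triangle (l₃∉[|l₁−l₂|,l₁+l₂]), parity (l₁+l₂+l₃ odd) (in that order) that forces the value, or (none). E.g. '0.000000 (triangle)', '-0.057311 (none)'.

-0.188063 (none)

m-sum 0 ✓  L=8 even ✓  0≤2≤6 ✓
Π(2lᵢ+1) = 7×7×5 = 245
triangle coeff Δ(3,3,2) = 1/3780
Σ_t [1,3]: t=1:−1/24 t=2:+1/4 t=3:−1/24 = 1/6
(3j)²=4/105 [(3 3 2; 0 0 0)], sign=+1
Σ_t [1,1]: t=1:−1/24 = -1/24
(3j)²=1/21 [(3 3 2; 0 -2 2)], sign=-1
⇒ 4πI² = 4/9
I = (-1)√(4/9/(4π)) = -0.18806319
No selection rule forces the value: the integral is nonzero (none).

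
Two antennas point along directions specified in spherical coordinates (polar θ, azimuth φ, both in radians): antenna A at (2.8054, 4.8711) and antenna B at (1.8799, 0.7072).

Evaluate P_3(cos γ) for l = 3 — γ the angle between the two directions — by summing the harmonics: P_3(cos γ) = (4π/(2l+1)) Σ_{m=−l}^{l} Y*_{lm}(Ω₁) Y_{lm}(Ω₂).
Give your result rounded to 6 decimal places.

-0.180291

Addition theorem: P_3(cos γ) = (4π/7) Σ_m Y*_{lm}(Ω₁) Y_{lm}(Ω₂), m = −3…3:
  term(m=-3) = 0.00539 - 0.00040j   from Y*(Ω₁)=-0.00687 + 0.01331j, Y(Ω₂)=-0.18876 - 0.30733j
  term(m=-2) = -0.01352 + 0.02636j   from Y*(Ω₁)=0.09975 + 0.03277j, Y(Ω₂)=-0.04394 + 0.27868j
  term(m=-1) = 0.03178 + 0.05201j   from Y*(Ω₁)=0.05823 - 0.36382j, Y(Ω₂)=-0.12575 + 0.10747j
  term(m=+0) = -0.14773 + 0.00000j   from Y*(Ω₁)=-0.51287 + 0.00000j, Y(Ω₂)=0.28804 + 0.00000j
  term(m=+1) = 0.03178 - 0.05201j   from Y*(Ω₁)=-0.05823 - 0.36382j, Y(Ω₂)=0.12575 + 0.10747j
  term(m=+2) = -0.01352 - 0.02636j   from Y*(Ω₁)=0.09975 - 0.03277j, Y(Ω₂)=-0.04394 - 0.27868j
  term(m=+3) = 0.00539 + 0.00040j   from Y*(Ω₁)=0.00687 + 0.01331j, Y(Ω₂)=0.18876 - 0.30733j
Σ over m = -0.10043 + 0.00000j; ×(4π/7) → -0.18029 + 0.00000j. Real part: -0.180291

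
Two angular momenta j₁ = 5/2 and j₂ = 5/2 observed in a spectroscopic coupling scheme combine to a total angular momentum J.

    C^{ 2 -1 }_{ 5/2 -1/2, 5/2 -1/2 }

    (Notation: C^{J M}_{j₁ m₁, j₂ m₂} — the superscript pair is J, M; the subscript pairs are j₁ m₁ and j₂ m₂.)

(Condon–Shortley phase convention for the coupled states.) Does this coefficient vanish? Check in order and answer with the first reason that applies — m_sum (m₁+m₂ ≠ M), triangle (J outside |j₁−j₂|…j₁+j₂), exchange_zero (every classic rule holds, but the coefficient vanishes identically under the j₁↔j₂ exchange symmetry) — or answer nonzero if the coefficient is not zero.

m-sum: m₁+m₂ = -1/2+(-1/2) = -1, M = -1  ✓
triangle: |j₁−j₂| = 0 ≤ J = 2 ≤ j₁+j₂ = 5  ✓
exchange: j₁=j₂ and m₁=m₂, and (−1)^(j₁+j₂−J) = (−1)^3 = −1 forces ⟨j₁m₁;j₂m₂|JM⟩ = −⟨j₂m₂;j₁m₁|JM⟩ = −⟨j₁m₁;j₂m₂|JM⟩ ⇒ the coefficient vanishes identically
Racah sum check: Σ_k collapses to 0 ⇒ CG = 0

exchange_zero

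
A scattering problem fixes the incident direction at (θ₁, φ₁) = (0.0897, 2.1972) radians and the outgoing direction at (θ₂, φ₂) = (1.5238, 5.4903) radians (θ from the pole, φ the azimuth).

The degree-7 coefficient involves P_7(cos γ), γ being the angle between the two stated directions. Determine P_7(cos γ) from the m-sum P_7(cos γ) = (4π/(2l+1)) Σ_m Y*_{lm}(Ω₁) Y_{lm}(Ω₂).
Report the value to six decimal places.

0.089725

Addition theorem: P_7(cos γ) = (4π/15) Σ_m Y*_{lm}(Ω₁) Y_{lm}(Ω₂), m = −7…7:
  [-7]  conj(Y_{7,-7})(Ω₁) = -0.00000 + 0.00000j ; Y_{7,-7}(Ω₂) = 0.36876 - 0.33200j ; Δ = -0.00000 + 0.00000j
  [-6]  conj(Y_{7,-6})(Ω₁) = 0.00000 + 0.00000j ; Y_{7,-6}(Ω₂) = 0.00392 - 0.08723j ; Δ = 0.00000 - 0.00000j
  [-5]  conj(Y_{7,-5})(Ω₁) = -0.00000 - 0.00003j ; Y_{7,-5}(Ω₂) = 0.24107 + 0.25983j ; Δ = 0.00001 - 0.00001j
  [-4]  conj(Y_{7,-4})(Ω₁) = -0.00037 + 0.00028j ; Y_{7,-4}(Ω₂) = 0.10194 + 0.00305j ; Δ = -0.00004 + 0.00003j
  [-3]  conj(Y_{7,-3})(Ω₁) = 0.00593 + 0.00189j ; Y_{7,-3}(Ω₂) = -0.22755 + 0.21755j ; Δ = -0.00176 + 0.00086j
  [-2]  conj(Y_{7,-2})(Ω₁) = -0.01822 - 0.05535j ; Y_{7,-2}(Ω₂) = -0.00162 + 0.10822j ; Δ = 0.00602 - 0.00188j
  [-1]  conj(Y_{7,-1})(Ω₁) = -0.20322 + 0.28084j ; Y_{7,-1}(Ω₂) = -0.21065 - 0.21383j ; Δ = 0.10286 - 0.01570j
  [+0]  conj(Y_{7,0})(Ω₁) = 0.97286 + 0.00000j ; Y_{7,0}(Ω₂) = -0.11006 + 0.00000j ; Δ = -0.10707 + 0.00000j
  [+1]  conj(Y_{7,1})(Ω₁) = 0.20322 + 0.28084j ; Y_{7,1}(Ω₂) = 0.21065 - 0.21383j ; Δ = 0.10286 + 0.01570j
  [+2]  conj(Y_{7,2})(Ω₁) = -0.01822 + 0.05535j ; Y_{7,2}(Ω₂) = -0.00162 - 0.10822j ; Δ = 0.00602 + 0.00188j
  [+3]  conj(Y_{7,3})(Ω₁) = -0.00593 + 0.00189j ; Y_{7,3}(Ω₂) = 0.22755 + 0.21755j ; Δ = -0.00176 - 0.00086j
  [+4]  conj(Y_{7,4})(Ω₁) = -0.00037 - 0.00028j ; Y_{7,4}(Ω₂) = 0.10194 - 0.00305j ; Δ = -0.00004 - 0.00003j
  [+5]  conj(Y_{7,5})(Ω₁) = 0.00000 - 0.00003j ; Y_{7,5}(Ω₂) = -0.24107 + 0.25983j ; Δ = 0.00001 + 0.00001j
  [+6]  conj(Y_{7,6})(Ω₁) = 0.00000 - 0.00000j ; Y_{7,6}(Ω₂) = 0.00392 + 0.08723j ; Δ = 0.00000 + 0.00000j
  [+7]  conj(Y_{7,7})(Ω₁) = 0.00000 + 0.00000j ; Y_{7,7}(Ω₂) = -0.36876 - 0.33200j ; Δ = -0.00000 - 0.00000j
Total Σ_m = 0.10710 + 0.00000j. Multiply by 0.837758: 0.08973 + 0.00000j. P_7(cos γ) = 0.089725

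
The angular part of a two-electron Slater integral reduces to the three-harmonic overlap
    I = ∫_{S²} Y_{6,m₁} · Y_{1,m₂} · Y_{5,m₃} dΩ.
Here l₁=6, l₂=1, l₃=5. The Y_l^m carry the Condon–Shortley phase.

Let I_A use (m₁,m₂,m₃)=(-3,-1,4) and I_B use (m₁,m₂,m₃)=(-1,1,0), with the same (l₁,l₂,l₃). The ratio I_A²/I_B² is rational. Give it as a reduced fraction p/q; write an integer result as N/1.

1/7

l's match ⇒ only the (l;m) 3-j factors differ between A and B.
A: triangle coeff Δ(6,1,5) = 1/858; Σ_t [0,0]: t=0:+1/725760 = 1/725760; (3j)²=1/286 [(6 1 5; -3 -1 4)], sign=-1
B: triangle coeff Δ(6,1,5) = 1/858; Σ_t [2,2]: t=2:+1/28800 = 1/28800; (3j)²=7/286 [(6 1 5; -1 1 0)], sign=-1
I_A²/I_B² = (1/286)/(7/286) = 1/7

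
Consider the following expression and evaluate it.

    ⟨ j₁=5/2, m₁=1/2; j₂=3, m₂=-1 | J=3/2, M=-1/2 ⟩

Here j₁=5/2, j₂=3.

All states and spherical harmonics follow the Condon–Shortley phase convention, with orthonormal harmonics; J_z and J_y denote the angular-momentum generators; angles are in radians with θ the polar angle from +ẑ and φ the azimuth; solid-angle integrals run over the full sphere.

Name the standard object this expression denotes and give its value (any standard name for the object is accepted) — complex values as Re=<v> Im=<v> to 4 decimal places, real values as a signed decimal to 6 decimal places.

This is a Clebsch–Gordan (vector-coupling) coefficient.
√[4·4!1!2!/8! · 3!2!2!4!1!2!] = √(192/35)
  +(−1)^1/∏(1,3,1,1,0,1)! = -1/6  (running -1/6)
  +(−1)^2/∏(2,2,0,0,1,2)! = 1/8  (running -1/24)
⟨..|..⟩ = √(192/35)·(-1/24) = -0.097590

Clebsch–Gordan coefficient, −√(1/105) ≈ -0.097590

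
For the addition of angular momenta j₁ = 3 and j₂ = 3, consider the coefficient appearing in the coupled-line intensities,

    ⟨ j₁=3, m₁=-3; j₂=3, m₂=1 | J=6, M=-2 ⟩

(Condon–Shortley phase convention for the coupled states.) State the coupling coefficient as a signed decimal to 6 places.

triangle: 0!*6!*6!/13! = 518400/6227020800
(j±m)!: 0!*6!*4!*2!*4!*8! = 33443020800
prefactor² = (2J+1)*Δ*N² = 398131200/11
  k=0: +1/(0!*0!*6!*4!*0!*2!) = 1/34560
Σ = 1/34560  ⇒  CG² = 398131200/11*(1/34560)² = 1/33
CG = +√(1/33) = +0.174078

+0.174078  (= +√(1/33))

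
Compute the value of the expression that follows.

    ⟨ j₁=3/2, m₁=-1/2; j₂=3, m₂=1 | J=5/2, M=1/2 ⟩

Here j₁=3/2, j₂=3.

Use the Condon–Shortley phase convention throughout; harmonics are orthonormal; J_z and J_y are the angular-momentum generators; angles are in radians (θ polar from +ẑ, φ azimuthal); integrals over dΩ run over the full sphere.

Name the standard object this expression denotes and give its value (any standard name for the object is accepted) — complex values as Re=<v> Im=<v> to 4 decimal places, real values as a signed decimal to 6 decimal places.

Clebsch–Gordan coefficient, −√(1/70) ≈ -0.119523

This is a Clebsch–Gordan (vector-coupling) coefficient.
√[6·2!1!4!/8! · 1!2!4!2!3!2!] = √(288/35)
  +(−1)^1/∏(1,1,1,3,0,1)! = -1/6  (running -1/6)
  +(−1)^2/∏(2,0,0,2,1,2)! = 1/8  (running -1/24)
⟨..|..⟩ = √(288/35)·(-1/24) = -0.119523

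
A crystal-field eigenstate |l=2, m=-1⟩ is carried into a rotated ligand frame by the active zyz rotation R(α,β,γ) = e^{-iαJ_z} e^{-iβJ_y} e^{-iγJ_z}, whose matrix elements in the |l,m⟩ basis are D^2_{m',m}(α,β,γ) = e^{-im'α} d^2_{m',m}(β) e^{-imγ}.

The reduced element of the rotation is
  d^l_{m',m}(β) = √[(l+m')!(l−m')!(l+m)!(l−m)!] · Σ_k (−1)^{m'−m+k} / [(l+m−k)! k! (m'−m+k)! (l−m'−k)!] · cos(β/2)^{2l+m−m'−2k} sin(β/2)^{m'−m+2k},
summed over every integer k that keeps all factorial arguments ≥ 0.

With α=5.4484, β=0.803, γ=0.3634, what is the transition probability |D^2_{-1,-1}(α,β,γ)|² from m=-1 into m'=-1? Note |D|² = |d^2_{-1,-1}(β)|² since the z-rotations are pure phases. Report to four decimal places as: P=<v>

P=0.1087

First d^2_{-1,-1}(β=0.8030), then the phase factors e^{-i(-1)α} and e^{-i(-1)γ}:
c=cos(0.803000/2)=0.920476, s=sin(0.803000/2)=0.390799; N=√[1·6·1·6]=6.000000
The bounds max(0,m−m')=0 and min(l+m,l−m')=1 give 2 terms
  k=0: (−1)^0·6.0000/(6)·0.9205^4·0.3908^0 = +0.717876
  k=1: (−1)^1·6.0000/(2)·0.9205^2·0.3908^2 = -0.388199
d^2_{-1,-1}(0.8030) = +0.717876 -0.388199 = +0.329678
|D^2_{-1,-1}|² = |d^2_{-1,-1}(β)|² = (+0.329678)² = 0.108687 (the z-rotation phases have unit modulus)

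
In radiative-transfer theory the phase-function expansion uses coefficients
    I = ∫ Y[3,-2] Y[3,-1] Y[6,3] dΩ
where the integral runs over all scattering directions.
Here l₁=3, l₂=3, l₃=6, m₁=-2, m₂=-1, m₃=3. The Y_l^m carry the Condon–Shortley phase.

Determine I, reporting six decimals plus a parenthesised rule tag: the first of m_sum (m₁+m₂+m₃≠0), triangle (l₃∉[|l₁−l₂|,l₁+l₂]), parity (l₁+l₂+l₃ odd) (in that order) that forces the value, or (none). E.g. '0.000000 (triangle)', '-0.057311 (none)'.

-0.230476 (none)

Rules hold: Σm=0, L=12 even, 0≤6≤6.
N = 7·7·13 = 637
Δ = 0!·6!·6!/13! = 1/12012
Racah Σ t=0..0: t=0:+1/1296 = 1/1296
⇒ 3j(3 3 6; 0 0 0)² = 100/3003, sgn +1
Racah Σ t=0..0: t=0:+1/5760 = 1/5760
⇒ 3j(3 3 6; -2 -1 3)² = 9/286, sgn -1
4πI² = N·(3j₀)²·(3jₘ)² = 1050/1573
I = -1·√(0.667514/4π) = -0.23047581
No selection rule forces the value: the integral is nonzero (none).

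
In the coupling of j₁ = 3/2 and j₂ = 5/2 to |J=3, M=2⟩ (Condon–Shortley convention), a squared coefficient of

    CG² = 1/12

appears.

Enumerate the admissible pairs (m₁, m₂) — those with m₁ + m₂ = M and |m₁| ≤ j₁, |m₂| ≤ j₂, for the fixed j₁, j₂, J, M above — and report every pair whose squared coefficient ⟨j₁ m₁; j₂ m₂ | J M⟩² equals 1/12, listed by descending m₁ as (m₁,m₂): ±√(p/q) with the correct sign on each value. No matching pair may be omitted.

(1/2,3/2): −√(1/12)

Admissible pairs with m₁+m₂ = M = 2: (-1/2,5/2), (1/2,3/2), (3/2,1/2)
  (m₁,m₂)=(3/2,1/2): CG² = 1/2, CG = +√(1/2)
  (m₁,m₂)=(1/2,3/2): CG² = 1/12, CG = −√(1/12)   ← matches the target
  (m₁,m₂)=(-1/2,5/2): CG² = 5/12, CG = −√(5/12)
Pairs with CG² = 1/12: (1/2,3/2): −√(1/12)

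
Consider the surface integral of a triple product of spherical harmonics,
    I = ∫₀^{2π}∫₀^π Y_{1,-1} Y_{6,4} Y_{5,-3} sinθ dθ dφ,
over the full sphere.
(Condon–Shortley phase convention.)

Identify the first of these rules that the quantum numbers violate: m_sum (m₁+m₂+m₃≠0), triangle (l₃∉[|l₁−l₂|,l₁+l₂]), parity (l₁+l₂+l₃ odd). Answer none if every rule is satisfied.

m₁+m₂+m₃ = -1 + 4 − 3 = 0  ✓
triangle: |1−6|=5 ≤ l₃=5 ≤ 1+6=7  ✓
parity: l₁+l₂+l₃ = 12 is even  ✓

none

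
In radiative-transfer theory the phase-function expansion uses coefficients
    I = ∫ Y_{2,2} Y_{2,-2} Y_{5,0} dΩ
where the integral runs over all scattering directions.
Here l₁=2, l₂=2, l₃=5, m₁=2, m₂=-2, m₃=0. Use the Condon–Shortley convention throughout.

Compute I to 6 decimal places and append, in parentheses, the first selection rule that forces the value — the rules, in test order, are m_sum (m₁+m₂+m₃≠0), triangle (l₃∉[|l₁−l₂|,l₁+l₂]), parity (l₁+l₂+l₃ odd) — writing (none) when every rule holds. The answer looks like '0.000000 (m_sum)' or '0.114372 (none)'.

l₃=5 ∉ [0,4] — triangle fails ⇒ I = 0

0.000000 (triangle)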